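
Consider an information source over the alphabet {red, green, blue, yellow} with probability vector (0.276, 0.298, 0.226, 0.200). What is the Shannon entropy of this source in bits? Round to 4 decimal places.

1.9824 bits

H = −Σ pᵢ log₂ pᵢ.
−0.276·log₂(0.276) = 0.5126
−0.298·log₂(0.298) = 0.5205
−0.226·log₂(0.226) = 0.4849
−0.200·log₂(0.200) = 0.4644
Sum ≈ 1.9824 → 1.9824 bits.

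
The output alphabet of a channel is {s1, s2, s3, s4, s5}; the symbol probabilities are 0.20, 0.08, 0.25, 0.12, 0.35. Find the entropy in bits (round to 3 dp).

H = −Σ pᵢ log₂ pᵢ.
−0.20·log₂(0.20) = 0.4644
−0.08·log₂(0.08) = 0.2915
−0.25·log₂(0.25) = 0.5000
−0.12·log₂(0.12) = 0.3671
−0.35·log₂(0.35) = 0.5301
Sum ≈ 2.1531 → 2.153 bits.

2.153 bits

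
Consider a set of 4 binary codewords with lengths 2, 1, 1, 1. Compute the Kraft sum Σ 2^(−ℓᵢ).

1.75

With common denominator 2^2 = 4: Σ 2^(−ℓᵢ) = 1/4 + 2/4 + 2/4 + 2/4 = 7/4 = 1.75.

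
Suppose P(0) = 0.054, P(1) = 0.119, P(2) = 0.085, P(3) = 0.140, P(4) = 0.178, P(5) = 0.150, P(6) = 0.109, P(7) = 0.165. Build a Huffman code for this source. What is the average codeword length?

Repeatedly combine the two least-probable nodes; the expected code length is the sum of the merged weights.
merge 27/500 + 17/200 → 139/1000
merge 109/1000 + 119/1000 → 57/250
merge 139/1000 + 7/50 → 279/1000
merge 3/20 + 33/200 → 63/200
merge 89/500 + 57/250 → 203/500
merge 279/1000 + 63/200 → 297/500
merge 203/500 + 297/500 → 1
L = 139/1000 + 57/250 + 279/1000 + 63/200 + 203/500 + 297/500 + 1 = 2961/1000 = 2.961 bits/symbol.

2.961 bits/symbol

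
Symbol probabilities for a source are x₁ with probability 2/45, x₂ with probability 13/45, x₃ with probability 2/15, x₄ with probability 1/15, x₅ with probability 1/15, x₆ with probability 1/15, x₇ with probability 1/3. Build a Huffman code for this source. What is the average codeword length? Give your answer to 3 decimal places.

2.489 bits/symbol

Repeatedly combine the two least-probable nodes; the expected code length is the sum of the merged weights.
merge 2/45 + 1/15 → 1/9
merge 1/15 + 1/15 → 2/15
merge 1/9 + 2/15 → 11/45
merge 2/15 + 11/45 → 17/45
merge 13/45 + 1/3 → 28/45
merge 17/45 + 28/45 → 1
L = 1/9 + 2/15 + 11/45 + 17/45 + 28/45 + 1 = 112/45 ≈ 2.489 bits/symbol.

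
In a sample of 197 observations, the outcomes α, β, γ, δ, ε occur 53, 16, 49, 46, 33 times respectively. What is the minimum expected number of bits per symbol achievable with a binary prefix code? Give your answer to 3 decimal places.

Probabilities are the counts divided by 197.
Repeatedly combine the two least-probable nodes; the expected code length is the sum of the merged weights.
merge 16/197 + 33/197 → 49/197
merge 46/197 + 49/197 → 95/197
merge 49/197 + 53/197 → 102/197
merge 95/197 + 102/197 → 1
L = 49/197 + 95/197 + 102/197 + 1 = 443/197 ≈ 2.249 bits/symbol.

2.249 bits/symbol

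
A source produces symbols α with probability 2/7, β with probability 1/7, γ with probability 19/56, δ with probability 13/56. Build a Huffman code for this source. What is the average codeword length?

Repeatedly combine the two least-probable nodes; the expected code length is the sum of the merged weights.
merge 1/7 + 13/56 → 3/8
merge 2/7 + 19/56 → 5/8
merge 3/8 + 5/8 → 1
L = 3/8 + 5/8 + 1 = 2 bits/symbol.

2 bits/symbol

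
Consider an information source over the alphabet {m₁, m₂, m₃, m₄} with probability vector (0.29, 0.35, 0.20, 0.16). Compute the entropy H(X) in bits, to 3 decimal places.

1.935 bits

H = −Σ pᵢ log₂ pᵢ.
−0.29·log₂(0.29) = 0.5179
−0.35·log₂(0.35) = 0.5301
−0.20·log₂(0.20) = 0.4644
−0.16·log₂(0.16) = 0.4230
Sum ≈ 1.9354 → 1.935 bits.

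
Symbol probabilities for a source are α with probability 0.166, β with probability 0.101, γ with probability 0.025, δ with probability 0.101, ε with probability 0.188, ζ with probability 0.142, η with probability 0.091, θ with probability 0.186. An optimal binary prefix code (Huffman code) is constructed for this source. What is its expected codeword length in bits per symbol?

2.928 bits/symbol

Repeatedly combine the two least-probable nodes; the expected code length is the sum of the merged weights.
merge 1/40 + 91/1000 → 29/250
merge 101/1000 + 101/1000 → 101/500
merge 29/250 + 71/500 → 129/500
merge 83/500 + 93/500 → 44/125
merge 47/250 + 101/500 → 39/100
merge 129/500 + 44/125 → 61/100
merge 39/100 + 61/100 → 1
L = 29/250 + 101/500 + 129/500 + 44/125 + 39/100 + 61/100 + 1 = 366/125 = 2.928 bits/symbol.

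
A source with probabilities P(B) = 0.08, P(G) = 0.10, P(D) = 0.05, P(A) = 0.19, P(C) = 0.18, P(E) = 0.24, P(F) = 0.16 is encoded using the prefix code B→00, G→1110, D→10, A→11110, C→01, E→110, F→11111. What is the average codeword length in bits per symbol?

3.49 bits/symbol

L̄ = Σ pᵢ·ℓᵢ = 0.08·2 + 0.10·4 + 0.05·2 + 0.19·5 + 0.18·2 + 0.24·3 + 0.16·5 = 3.49 bits/symbol.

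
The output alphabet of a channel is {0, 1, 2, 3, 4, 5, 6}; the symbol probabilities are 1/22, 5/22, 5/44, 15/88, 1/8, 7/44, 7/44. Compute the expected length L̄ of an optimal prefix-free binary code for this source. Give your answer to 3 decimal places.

2.761 bits/symbol

Repeatedly combine the two least-probable nodes; the expected code length is the sum of the merged weights.
merge 1/22 + 5/44 → 7/44
merge 1/8 + 7/44 → 25/88
merge 7/44 + 7/44 → 7/22
merge 15/88 + 5/22 → 35/88
merge 25/88 + 7/22 → 53/88
merge 35/88 + 53/88 → 1
L = 7/44 + 25/88 + 7/22 + 35/88 + 53/88 + 1 = 243/88 ≈ 2.761 bits/symbol.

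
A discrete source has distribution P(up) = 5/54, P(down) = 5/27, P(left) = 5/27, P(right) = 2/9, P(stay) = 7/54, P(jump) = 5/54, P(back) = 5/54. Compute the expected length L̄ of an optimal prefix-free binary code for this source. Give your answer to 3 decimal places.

2.778 bits/symbol

Repeatedly combine the two least-probable nodes; the expected code length is the sum of the merged weights.
merge 5/54 + 5/54 → 5/27
merge 5/54 + 7/54 → 2/9
merge 5/27 + 5/27 → 10/27
merge 5/27 + 2/9 → 11/27
merge 2/9 + 10/27 → 16/27
merge 11/27 + 16/27 → 1
L = 5/27 + 2/9 + 10/27 + 11/27 + 16/27 + 1 = 25/9 ≈ 2.778 bits/symbol.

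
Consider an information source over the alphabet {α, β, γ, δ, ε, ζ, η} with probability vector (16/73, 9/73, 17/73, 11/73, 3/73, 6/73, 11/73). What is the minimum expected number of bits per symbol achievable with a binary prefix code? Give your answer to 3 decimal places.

Repeatedly combine the two least-probable nodes; the expected code length is the sum of the merged weights.
merge 3/73 + 6/73 → 9/73
merge 9/73 + 9/73 → 18/73
merge 11/73 + 11/73 → 22/73
merge 16/73 + 17/73 → 33/73
merge 18/73 + 22/73 → 40/73
merge 33/73 + 40/73 → 1
L = 9/73 + 18/73 + 22/73 + 33/73 + 40/73 + 1 = 195/73 ≈ 2.671 bits/symbol.

2.671 bits/symbol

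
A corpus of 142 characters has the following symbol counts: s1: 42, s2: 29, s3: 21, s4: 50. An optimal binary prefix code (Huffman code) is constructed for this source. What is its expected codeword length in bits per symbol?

Probabilities are the counts divided by 142.
Repeatedly combine the two least-probable nodes; the expected code length is the sum of the merged weights.
merge 21/142 + 29/142 → 25/71
merge 21/71 + 25/71 → 46/71
merge 25/71 + 46/71 → 1
L = 25/71 + 46/71 + 1 = 2 bits/symbol.

2 bits/symbol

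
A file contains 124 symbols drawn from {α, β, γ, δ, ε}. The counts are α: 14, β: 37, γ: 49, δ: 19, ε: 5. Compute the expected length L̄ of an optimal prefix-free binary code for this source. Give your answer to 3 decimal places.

Probabilities are the counts divided by 124.
Repeatedly combine the two least-probable nodes; the expected code length is the sum of the merged weights.
merge 5/124 + 7/62 → 19/124
merge 19/124 + 19/124 → 19/62
merge 37/124 + 19/62 → 75/124
merge 49/124 + 75/124 → 1
L = 19/124 + 19/62 + 75/124 + 1 = 64/31 ≈ 2.065 bits/symbol.

2.065 bits/symbol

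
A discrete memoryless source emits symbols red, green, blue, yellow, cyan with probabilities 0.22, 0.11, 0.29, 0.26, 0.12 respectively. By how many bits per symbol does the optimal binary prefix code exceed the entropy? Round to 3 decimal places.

Entropy H = −Σ p log₂ p ≈ 2.2211 bits.
Huffman merges: 11/100+3/25→23/100; 11/50+23/100→9/20; 13/50+29/100→11/20; 9/20+11/20→1. L = 223/100 ≈ 2.2300.
L − H = 2.2300 − 2.2211 = 0.009 bits.

0.009 bits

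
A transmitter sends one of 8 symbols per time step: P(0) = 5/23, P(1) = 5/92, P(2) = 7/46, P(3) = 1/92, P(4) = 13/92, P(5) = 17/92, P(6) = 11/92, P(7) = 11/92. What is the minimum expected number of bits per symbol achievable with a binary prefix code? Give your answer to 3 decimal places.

Repeatedly combine the two least-probable nodes; the expected code length is the sum of the merged weights.
merge 1/92 + 5/92 → 3/46
merge 3/46 + 11/92 → 17/92
merge 11/92 + 13/92 → 6/23
merge 7/46 + 17/92 → 31/92
merge 17/92 + 5/23 → 37/92
merge 6/23 + 31/92 → 55/92
merge 37/92 + 55/92 → 1
L = 3/46 + 17/92 + 6/23 + 31/92 + 37/92 + 55/92 + 1 = 131/46 ≈ 2.848 bits/symbol.

2.848 bits/symbol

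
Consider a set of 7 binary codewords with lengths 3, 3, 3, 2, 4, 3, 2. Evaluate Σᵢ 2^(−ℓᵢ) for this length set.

With common denominator 2^4 = 16: Σ 2^(−ℓᵢ) = 2/16 + 2/16 + 2/16 + 4/16 + 1/16 + 2/16 + 4/16 = 17/16 = 1.0625.

1.0625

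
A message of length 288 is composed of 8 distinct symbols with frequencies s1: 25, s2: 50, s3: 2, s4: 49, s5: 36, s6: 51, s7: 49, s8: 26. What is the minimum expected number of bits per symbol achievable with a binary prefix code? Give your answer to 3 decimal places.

2.917 bits/symbol

Probabilities are the counts divided by 288.
Repeatedly combine the two least-probable nodes; the expected code length is the sum of the merged weights.
merge 1/144 + 25/288 → 3/32
merge 13/144 + 3/32 → 53/288
merge 1/8 + 49/288 → 85/288
merge 49/288 + 25/144 → 11/32
merge 17/96 + 53/288 → 13/36
merge 85/288 + 11/32 → 23/36
merge 13/36 + 23/36 → 1
L = 3/32 + 53/288 + 85/288 + 11/32 + 13/36 + 23/36 + 1 = 35/12 ≈ 2.917 bits/symbol.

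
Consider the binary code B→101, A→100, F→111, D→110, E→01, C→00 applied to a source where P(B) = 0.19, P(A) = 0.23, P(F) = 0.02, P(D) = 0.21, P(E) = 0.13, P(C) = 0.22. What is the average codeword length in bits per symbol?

L̄ = Σ pᵢ·ℓᵢ = 0.19·3 + 0.23·3 + 0.02·3 + 0.21·3 + 0.13·2 + 0.22·2 = 2.65 bits/symbol.

2.65 bits/symbol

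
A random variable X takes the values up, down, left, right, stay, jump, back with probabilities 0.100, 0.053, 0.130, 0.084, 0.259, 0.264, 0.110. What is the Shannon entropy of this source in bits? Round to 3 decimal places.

H = −Σ pᵢ log₂ pᵢ.
−0.100·log₂(0.100) = 0.3322
−0.053·log₂(0.053) = 0.2246
−0.130·log₂(0.130) = 0.3826
−0.084·log₂(0.084) = 0.3002
−0.259·log₂(0.259) = 0.5048
−0.264·log₂(0.264) = 0.5072
−0.110·log₂(0.110) = 0.3503
Sum ≈ 2.6019 → 2.602 bits.

2.602 bits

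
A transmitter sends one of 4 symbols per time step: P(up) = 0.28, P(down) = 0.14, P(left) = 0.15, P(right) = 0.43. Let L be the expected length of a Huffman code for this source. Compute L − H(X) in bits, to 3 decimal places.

Entropy H = −Σ p log₂ p ≈ 1.8454 bits.
Huffman merges: 7/50+3/20→29/100; 7/25+29/100→57/100; 43/100+57/100→1. L = 93/50 ≈ 1.8600.
L − H = 1.8600 − 1.8454 = 0.015 bits.

0.015 bits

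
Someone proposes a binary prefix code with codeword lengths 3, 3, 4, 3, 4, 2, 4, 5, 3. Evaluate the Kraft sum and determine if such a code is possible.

With common denominator 2^5 = 32: Σ 2^(−ℓᵢ) = 4/32 + 4/32 + 2/32 + 4/32 + 2/32 + 8/32 + 2/32 + 1/32 + 4/32 = 31/32 = 0.96875.
Kraft's inequality requires Σ ≤ 1; here Σ = 0.96875 ≤ 1, so such a prefix code exists.

0.96875; yes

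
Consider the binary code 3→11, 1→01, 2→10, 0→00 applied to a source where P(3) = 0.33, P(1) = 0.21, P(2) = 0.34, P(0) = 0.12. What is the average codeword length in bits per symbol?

L̄ = Σ pᵢ·ℓᵢ = 0.33·2 + 0.21·2 + 0.34·2 + 0.12·2 = 2 bits/symbol.

2 bits/symbol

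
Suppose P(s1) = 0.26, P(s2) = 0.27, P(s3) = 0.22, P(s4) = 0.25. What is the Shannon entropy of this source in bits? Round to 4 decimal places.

1.9959 bits

H = −Σ pᵢ log₂ pᵢ.
−0.26·log₂(0.26) = 0.5053
−0.27·log₂(0.27) = 0.5100
−0.22·log₂(0.22) = 0.4806
−0.25·log₂(0.25) = 0.5000
Sum ≈ 1.9959 → 1.9959 bits.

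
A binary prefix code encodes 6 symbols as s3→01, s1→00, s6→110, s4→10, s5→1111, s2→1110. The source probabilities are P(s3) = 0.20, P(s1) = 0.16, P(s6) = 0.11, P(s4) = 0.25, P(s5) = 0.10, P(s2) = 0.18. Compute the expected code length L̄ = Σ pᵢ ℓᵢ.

2.67 bits/symbol

L̄ = Σ pᵢ·ℓᵢ = 0.20·2 + 0.16·2 + 0.11·3 + 0.25·2 + 0.10·4 + 0.18·4 = 2.67 bits/symbol.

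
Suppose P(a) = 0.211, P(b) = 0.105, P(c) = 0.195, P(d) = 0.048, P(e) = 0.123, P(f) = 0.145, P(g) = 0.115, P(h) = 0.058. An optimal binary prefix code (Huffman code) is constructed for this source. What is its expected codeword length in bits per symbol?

2.895 bits/symbol

Repeatedly combine the two least-probable nodes; the expected code length is the sum of the merged weights.
merge 6/125 + 29/500 → 53/500
merge 21/200 + 53/500 → 211/1000
merge 23/200 + 123/1000 → 119/500
merge 29/200 + 39/200 → 17/50
merge 211/1000 + 211/1000 → 211/500
merge 119/500 + 17/50 → 289/500
merge 211/500 + 289/500 → 1
L = 53/500 + 211/1000 + 119/500 + 17/50 + 211/500 + 289/500 + 1 = 579/200 = 2.895 bits/symbol.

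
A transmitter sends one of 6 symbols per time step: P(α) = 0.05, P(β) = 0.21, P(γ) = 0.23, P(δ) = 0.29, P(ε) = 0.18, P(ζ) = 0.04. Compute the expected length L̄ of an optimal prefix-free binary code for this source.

2.36 bits/symbol

Repeatedly combine the two least-probable nodes; the expected code length is the sum of the merged weights.
merge 1/25 + 1/20 → 9/100
merge 9/100 + 9/50 → 27/100
merge 21/100 + 23/100 → 11/25
merge 27/100 + 29/100 → 14/25
merge 11/25 + 14/25 → 1
L = 9/100 + 27/100 + 11/25 + 14/25 + 1 = 59/25 = 2.36 bits/symbol.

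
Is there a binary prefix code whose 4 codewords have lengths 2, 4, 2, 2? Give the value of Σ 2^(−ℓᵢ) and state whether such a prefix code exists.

0.8125; yes

With common denominator 2^4 = 16: Σ 2^(−ℓᵢ) = 4/16 + 1/16 + 4/16 + 4/16 = 13/16 = 0.8125.
Kraft's inequality requires Σ ≤ 1; here Σ = 0.8125 ≤ 1, so such a prefix code exists.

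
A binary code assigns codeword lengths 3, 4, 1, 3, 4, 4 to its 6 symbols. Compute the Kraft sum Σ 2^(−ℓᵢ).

0.9375

With common denominator 2^4 = 16: Σ 2^(−ℓᵢ) = 2/16 + 1/16 + 8/16 + 2/16 + 1/16 + 1/16 = 15/16 = 0.9375.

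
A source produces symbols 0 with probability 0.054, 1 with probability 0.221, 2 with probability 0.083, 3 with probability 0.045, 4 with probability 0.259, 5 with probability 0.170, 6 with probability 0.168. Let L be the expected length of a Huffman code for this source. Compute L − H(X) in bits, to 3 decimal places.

0.039 bits

Entropy H = −Σ p log₂ p ≈ 2.5798 bits.
Huffman merges: 9/200+27/500→99/1000; 83/1000+99/1000→91/500; 21/125+17/100→169/500; 91/500+221/1000→403/1000; 259/1000+169/500→597/1000; 403/1000+597/1000→1. L = 2619/1000 ≈ 2.6190.
L − H = 2.6190 − 2.5798 = 0.039 bits.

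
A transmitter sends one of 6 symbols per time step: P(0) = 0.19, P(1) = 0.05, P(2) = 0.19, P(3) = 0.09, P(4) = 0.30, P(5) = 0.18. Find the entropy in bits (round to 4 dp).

2.4056 bits

H = −Σ pᵢ log₂ pᵢ.
−0.19·log₂(0.19) = 0.4552
−0.05·log₂(0.05) = 0.2161
−0.19·log₂(0.19) = 0.4552
−0.09·log₂(0.09) = 0.3127
−0.30·log₂(0.30) = 0.5211
−0.18·log₂(0.18) = 0.4453
Sum ≈ 2.4056 → 2.4056 bits.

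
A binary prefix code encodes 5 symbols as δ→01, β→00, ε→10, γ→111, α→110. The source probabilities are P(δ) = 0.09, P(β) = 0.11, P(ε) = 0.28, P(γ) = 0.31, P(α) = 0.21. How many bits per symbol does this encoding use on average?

2.52 bits/symbol

L̄ = Σ pᵢ·ℓᵢ = 0.09·2 + 0.11·2 + 0.28·2 + 0.31·3 + 0.21·3 = 2.52 bits/symbol.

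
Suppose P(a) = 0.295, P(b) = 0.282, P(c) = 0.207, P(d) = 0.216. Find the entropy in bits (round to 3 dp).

1.982 bits

H = −Σ pᵢ log₂ pᵢ.
−0.295·log₂(0.295) = 0.5196
−0.282·log₂(0.282) = 0.5150
−0.207·log₂(0.207) = 0.4704
−0.216·log₂(0.216) = 0.4776
Sum ≈ 1.9825 → 1.982 bits.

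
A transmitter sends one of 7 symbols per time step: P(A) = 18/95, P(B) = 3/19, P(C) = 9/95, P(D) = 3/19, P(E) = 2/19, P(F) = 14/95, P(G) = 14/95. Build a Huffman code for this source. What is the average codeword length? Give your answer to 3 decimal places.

Repeatedly combine the two least-probable nodes; the expected code length is the sum of the merged weights.
merge 9/95 + 2/19 → 1/5
merge 14/95 + 14/95 → 28/95
merge 3/19 + 3/19 → 6/19
merge 18/95 + 1/5 → 37/95
merge 28/95 + 6/19 → 58/95
merge 37/95 + 58/95 → 1
L = 1/5 + 28/95 + 6/19 + 37/95 + 58/95 + 1 = 267/95 ≈ 2.811 bits/symbol.

2.811 bits/symbol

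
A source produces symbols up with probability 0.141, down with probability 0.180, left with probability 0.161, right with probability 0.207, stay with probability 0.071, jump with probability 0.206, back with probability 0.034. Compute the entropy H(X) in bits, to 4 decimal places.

H = −Σ pᵢ log₂ pᵢ.
−0.141·log₂(0.141) = 0.3985
−0.180·log₂(0.180) = 0.4453
−0.161·log₂(0.161) = 0.4242
−0.207·log₂(0.207) = 0.4704
−0.071·log₂(0.071) = 0.2709
−0.206·log₂(0.206) = 0.4695
−0.034·log₂(0.034) = 0.1659
Sum ≈ 2.6447 → 2.6447 bits.

2.6447 bits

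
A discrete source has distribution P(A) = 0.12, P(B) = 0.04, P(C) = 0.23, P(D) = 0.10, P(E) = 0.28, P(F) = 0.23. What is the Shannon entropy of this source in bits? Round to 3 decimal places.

2.375 bits

H = −Σ pᵢ log₂ pᵢ.
−0.12·log₂(0.12) = 0.3671
−0.04·log₂(0.04) = 0.1858
−0.23·log₂(0.23) = 0.4877
−0.10·log₂(0.10) = 0.3322
−0.28·log₂(0.28) = 0.5142
−0.23·log₂(0.23) = 0.4877
Sum ≈ 2.3746 → 2.375 bits.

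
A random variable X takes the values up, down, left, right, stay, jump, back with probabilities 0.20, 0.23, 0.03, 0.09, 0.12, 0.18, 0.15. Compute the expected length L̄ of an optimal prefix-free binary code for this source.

Repeatedly combine the two least-probable nodes; the expected code length is the sum of the merged weights.
merge 3/100 + 9/100 → 3/25
merge 3/25 + 3/25 → 6/25
merge 3/20 + 9/50 → 33/100
merge 1/5 + 23/100 → 43/100
merge 6/25 + 33/100 → 57/100
merge 43/100 + 57/100 → 1
L = 3/25 + 6/25 + 33/100 + 43/100 + 57/100 + 1 = 269/100 = 2.69 bits/symbol.

2.69 bits/symbol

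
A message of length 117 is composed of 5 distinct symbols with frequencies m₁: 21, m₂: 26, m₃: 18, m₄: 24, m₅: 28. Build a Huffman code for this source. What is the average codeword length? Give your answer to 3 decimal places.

Probabilities are the counts divided by 117.
Repeatedly combine the two least-probable nodes; the expected code length is the sum of the merged weights.
merge 2/13 + 7/39 → 1/3
merge 8/39 + 2/9 → 50/117
merge 28/117 + 1/3 → 67/117
merge 50/117 + 67/117 → 1
L = 1/3 + 50/117 + 67/117 + 1 = 7/3 ≈ 2.333 bits/symbol.

2.333 bits/symbol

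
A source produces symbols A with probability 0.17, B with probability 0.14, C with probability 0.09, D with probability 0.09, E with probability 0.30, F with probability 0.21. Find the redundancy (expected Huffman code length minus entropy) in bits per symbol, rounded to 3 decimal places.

0.039 bits

Entropy H = −Σ p log₂ p ≈ 2.4509 bits.
Huffman merges: 9/100+9/100→9/50; 7/50+17/100→31/100; 9/50+21/100→39/100; 3/10+31/100→61/100; 39/100+61/100→1. L = 249/100 ≈ 2.4900.
L − H = 2.4900 − 2.4509 = 0.039 bits.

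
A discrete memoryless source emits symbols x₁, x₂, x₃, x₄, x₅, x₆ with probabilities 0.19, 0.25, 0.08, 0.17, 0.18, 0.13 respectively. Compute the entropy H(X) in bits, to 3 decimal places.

H = −Σ pᵢ log₂ pᵢ.
−0.19·log₂(0.19) = 0.4552
−0.25·log₂(0.25) = 0.5000
−0.08·log₂(0.08) = 0.2915
−0.17·log₂(0.17) = 0.4346
−0.18·log₂(0.18) = 0.4453
−0.13·log₂(0.13) = 0.3826
Sum ≈ 2.5093 → 2.509 bits.

2.509 bits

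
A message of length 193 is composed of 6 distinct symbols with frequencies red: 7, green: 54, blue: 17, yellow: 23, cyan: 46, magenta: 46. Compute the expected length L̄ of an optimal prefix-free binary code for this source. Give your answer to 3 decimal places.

2.368 bits/symbol

Probabilities are the counts divided by 193.
Repeatedly combine the two least-probable nodes; the expected code length is the sum of the merged weights.
merge 7/193 + 17/193 → 24/193
merge 23/193 + 24/193 → 47/193
merge 46/193 + 46/193 → 92/193
merge 47/193 + 54/193 → 101/193
merge 92/193 + 101/193 → 1
L = 24/193 + 47/193 + 92/193 + 101/193 + 1 = 457/193 ≈ 2.368 bits/symbol.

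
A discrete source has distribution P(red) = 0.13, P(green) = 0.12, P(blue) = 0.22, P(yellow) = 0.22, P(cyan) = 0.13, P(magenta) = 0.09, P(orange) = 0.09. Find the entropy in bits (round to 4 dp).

H = −Σ pᵢ log₂ pᵢ.
−0.13·log₂(0.13) = 0.3826
−0.12·log₂(0.12) = 0.3671
−0.22·log₂(0.22) = 0.4806
−0.22·log₂(0.22) = 0.4806
−0.13·log₂(0.13) = 0.3826
−0.09·log₂(0.09) = 0.3127
−0.09·log₂(0.09) = 0.3127
Sum ≈ 2.7188 → 2.7188 bits.

2.7188 bits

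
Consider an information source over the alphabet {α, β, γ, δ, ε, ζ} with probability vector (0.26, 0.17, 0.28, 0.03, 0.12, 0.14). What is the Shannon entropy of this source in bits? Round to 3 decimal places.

H = −Σ pᵢ log₂ pᵢ.
−0.26·log₂(0.26) = 0.5053
−0.17·log₂(0.17) = 0.4346
−0.28·log₂(0.28) = 0.5142
−0.03·log₂(0.03) = 0.1518
−0.12·log₂(0.12) = 0.3671
−0.14·log₂(0.14) = 0.3971
Sum ≈ 2.3700 → 2.370 bits.

2.370 bits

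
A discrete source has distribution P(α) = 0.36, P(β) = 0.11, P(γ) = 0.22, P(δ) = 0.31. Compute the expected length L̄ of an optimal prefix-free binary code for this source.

Repeatedly combine the two least-probable nodes; the expected code length is the sum of the merged weights.
merge 11/100 + 11/50 → 33/100
merge 31/100 + 33/100 → 16/25
merge 9/25 + 16/25 → 1
L = 33/100 + 16/25 + 1 = 197/100 = 1.97 bits/symbol.

1.97 bits/symbol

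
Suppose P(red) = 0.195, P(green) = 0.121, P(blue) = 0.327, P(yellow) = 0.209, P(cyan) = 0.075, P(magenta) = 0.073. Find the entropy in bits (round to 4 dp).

H = −Σ pᵢ log₂ pᵢ.
−0.195·log₂(0.195) = 0.4599
−0.121·log₂(0.121) = 0.3687
−0.327·log₂(0.327) = 0.5273
−0.209·log₂(0.209) = 0.4720
−0.075·log₂(0.075) = 0.2803
−0.073·log₂(0.073) = 0.2756
Sum ≈ 2.3838 → 2.3838 bits.

2.3838 bits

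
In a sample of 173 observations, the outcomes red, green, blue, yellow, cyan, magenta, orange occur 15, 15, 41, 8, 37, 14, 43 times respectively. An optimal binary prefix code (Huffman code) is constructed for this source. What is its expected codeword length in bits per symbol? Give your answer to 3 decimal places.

2.601 bits/symbol

Probabilities are the counts divided by 173.
Repeatedly combine the two least-probable nodes; the expected code length is the sum of the merged weights.
merge 8/173 + 14/173 → 22/173
merge 15/173 + 15/173 → 30/173
merge 22/173 + 30/173 → 52/173
merge 37/173 + 41/173 → 78/173
merge 43/173 + 52/173 → 95/173
merge 78/173 + 95/173 → 1
L = 22/173 + 30/173 + 52/173 + 78/173 + 95/173 + 1 = 450/173 ≈ 2.601 bits/symbol.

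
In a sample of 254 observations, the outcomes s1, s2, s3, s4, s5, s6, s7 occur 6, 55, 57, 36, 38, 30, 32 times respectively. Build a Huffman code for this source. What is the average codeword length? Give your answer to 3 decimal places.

2.701 bits/symbol

Probabilities are the counts divided by 254.
Repeatedly combine the two least-probable nodes; the expected code length is the sum of the merged weights.
merge 3/127 + 15/127 → 18/127
merge 16/127 + 18/127 → 34/127
merge 18/127 + 19/127 → 37/127
merge 55/254 + 57/254 → 56/127
merge 34/127 + 37/127 → 71/127
merge 56/127 + 71/127 → 1
L = 18/127 + 34/127 + 37/127 + 56/127 + 71/127 + 1 = 343/127 ≈ 2.701 bits/symbol.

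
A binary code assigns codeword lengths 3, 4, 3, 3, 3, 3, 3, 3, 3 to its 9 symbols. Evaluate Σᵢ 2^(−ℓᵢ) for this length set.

1.0625

With common denominator 2^4 = 16: Σ 2^(−ℓᵢ) = 2/16 + 1/16 + 2/16 + 2/16 + 2/16 + 2/16 + 2/16 + 2/16 + 2/16 = 17/16 = 1.0625.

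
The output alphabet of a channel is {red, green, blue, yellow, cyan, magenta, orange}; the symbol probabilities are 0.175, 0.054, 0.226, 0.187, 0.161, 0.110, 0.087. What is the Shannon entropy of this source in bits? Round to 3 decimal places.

2.686 bits

H = −Σ pᵢ log₂ pᵢ.
−0.175·log₂(0.175) = 0.4401
−0.054·log₂(0.054) = 0.2274
−0.226·log₂(0.226) = 0.4849
−0.187·log₂(0.187) = 0.4523
−0.161·log₂(0.161) = 0.4242
−0.110·log₂(0.110) = 0.3503
−0.087·log₂(0.087) = 0.3065
Sum ≈ 2.6857 → 2.686 bits.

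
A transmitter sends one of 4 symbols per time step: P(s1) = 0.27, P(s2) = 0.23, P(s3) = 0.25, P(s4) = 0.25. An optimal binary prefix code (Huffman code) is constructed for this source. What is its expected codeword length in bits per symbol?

Repeatedly combine the two least-probable nodes; the expected code length is the sum of the merged weights.
merge 23/100 + 1/4 → 12/25
merge 1/4 + 27/100 → 13/25
merge 12/25 + 13/25 → 1
L = 12/25 + 13/25 + 1 = 2 bits/symbol.

2 bits/symbol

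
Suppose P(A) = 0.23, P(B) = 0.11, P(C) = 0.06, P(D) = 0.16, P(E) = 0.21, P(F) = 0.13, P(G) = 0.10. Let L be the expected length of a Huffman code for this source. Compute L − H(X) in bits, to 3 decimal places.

Entropy H = −Σ p log₂ p ≈ 2.6922 bits.
Huffman merges: 3/50+1/10→4/25; 11/100+13/100→6/25; 4/25+4/25→8/25; 21/100+23/100→11/25; 6/25+8/25→14/25; 11/25+14/25→1. L = 68/25 ≈ 2.7200.
L − H = 2.7200 − 2.6922 = 0.028 bits.

0.028 bits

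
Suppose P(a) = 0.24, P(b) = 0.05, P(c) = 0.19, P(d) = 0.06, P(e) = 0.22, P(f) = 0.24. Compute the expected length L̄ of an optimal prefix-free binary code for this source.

2.41 bits/symbol

Repeatedly combine the two least-probable nodes; the expected code length is the sum of the merged weights.
merge 1/20 + 3/50 → 11/100
merge 11/100 + 19/100 → 3/10
merge 11/50 + 6/25 → 23/50
merge 6/25 + 3/10 → 27/50
merge 23/50 + 27/50 → 1
L = 11/100 + 3/10 + 23/50 + 27/50 + 1 = 241/100 = 2.41 bits/symbol.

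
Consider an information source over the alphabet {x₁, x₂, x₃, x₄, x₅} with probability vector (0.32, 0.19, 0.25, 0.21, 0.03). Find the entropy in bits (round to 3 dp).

2.106 bits

H = −Σ pᵢ log₂ pᵢ.
−0.32·log₂(0.32) = 0.5260
−0.19·log₂(0.19) = 0.4552
−0.25·log₂(0.25) = 0.5000
−0.21·log₂(0.21) = 0.4728
−0.03·log₂(0.03) = 0.1518
Sum ≈ 2.1059 → 2.106 bits.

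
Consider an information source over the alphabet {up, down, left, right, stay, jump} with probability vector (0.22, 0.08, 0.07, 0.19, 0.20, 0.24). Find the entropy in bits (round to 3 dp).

2.454 bits

H = −Σ pᵢ log₂ pᵢ.
−0.22·log₂(0.22) = 0.4806
−0.08·log₂(0.08) = 0.2915
−0.07·log₂(0.07) = 0.2686
−0.19·log₂(0.19) = 0.4552
−0.20·log₂(0.20) = 0.4644
−0.24·log₂(0.24) = 0.4941
Sum ≈ 2.4544 → 2.454 bits.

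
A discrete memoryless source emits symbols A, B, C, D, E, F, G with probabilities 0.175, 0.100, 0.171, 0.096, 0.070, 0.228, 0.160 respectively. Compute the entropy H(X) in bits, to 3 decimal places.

H = −Σ pᵢ log₂ pᵢ.
−0.175·log₂(0.175) = 0.4401
−0.100·log₂(0.100) = 0.3322
−0.171·log₂(0.171) = 0.4357
−0.096·log₂(0.096) = 0.3246
−0.070·log₂(0.070) = 0.2686
−0.228·log₂(0.228) = 0.4863
−0.160·log₂(0.160) = 0.4230
Sum ≈ 2.7104 → 2.710 bits.

2.710 bits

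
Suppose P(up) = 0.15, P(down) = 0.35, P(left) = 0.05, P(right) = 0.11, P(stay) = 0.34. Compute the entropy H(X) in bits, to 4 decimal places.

2.0362 bits

H = −Σ pᵢ log₂ pᵢ.
−0.15·log₂(0.15) = 0.4105
−0.35·log₂(0.35) = 0.5301
−0.05·log₂(0.05) = 0.2161
−0.11·log₂(0.11) = 0.3503
−0.34·log₂(0.34) = 0.5292
Sum ≈ 2.0362 → 2.0362 bits.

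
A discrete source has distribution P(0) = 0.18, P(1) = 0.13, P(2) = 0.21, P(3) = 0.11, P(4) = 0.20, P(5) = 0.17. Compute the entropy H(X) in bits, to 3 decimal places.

H = −Σ pᵢ log₂ pᵢ.
−0.18·log₂(0.18) = 0.4453
−0.13·log₂(0.13) = 0.3826
−0.21·log₂(0.21) = 0.4728
−0.11·log₂(0.11) = 0.3503
−0.20·log₂(0.20) = 0.4644
−0.17·log₂(0.17) = 0.4346
Sum ≈ 2.5500 → 2.550 bits.

2.550 bits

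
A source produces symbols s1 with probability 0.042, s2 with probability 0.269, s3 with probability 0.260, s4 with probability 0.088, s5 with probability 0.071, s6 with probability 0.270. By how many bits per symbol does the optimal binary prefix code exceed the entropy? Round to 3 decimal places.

0.018 bits

Entropy H = −Σ p log₂ p ≈ 2.2965 bits.
Huffman merges: 21/500+71/1000→113/1000; 11/125+113/1000→201/1000; 201/1000+13/50→461/1000; 269/1000+27/100→539/1000; 461/1000+539/1000→1. L = 1157/500 ≈ 2.3140.
L − H = 2.3140 − 2.2965 = 0.018 bits.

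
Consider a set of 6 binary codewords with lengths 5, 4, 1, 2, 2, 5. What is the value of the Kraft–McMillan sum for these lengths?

With common denominator 2^5 = 32: Σ 2^(−ℓᵢ) = 1/32 + 2/32 + 16/32 + 8/32 + 8/32 + 1/32 = 36/32 = 1.125.

1.125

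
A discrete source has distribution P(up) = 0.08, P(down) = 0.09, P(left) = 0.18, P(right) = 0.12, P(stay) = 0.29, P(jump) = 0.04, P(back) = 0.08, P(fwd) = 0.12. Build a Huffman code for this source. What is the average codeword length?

Repeatedly combine the two least-probable nodes; the expected code length is the sum of the merged weights.
merge 1/25 + 2/25 → 3/25
merge 2/25 + 9/100 → 17/100
merge 3/25 + 3/25 → 6/25
merge 3/25 + 17/100 → 29/100
merge 9/50 + 6/25 → 21/50
merge 29/100 + 29/100 → 29/50
merge 21/50 + 29/50 → 1
L = 3/25 + 17/100 + 6/25 + 29/100 + 21/50 + 29/50 + 1 = 141/50 = 2.82 bits/symbol.

2.82 bits/symbol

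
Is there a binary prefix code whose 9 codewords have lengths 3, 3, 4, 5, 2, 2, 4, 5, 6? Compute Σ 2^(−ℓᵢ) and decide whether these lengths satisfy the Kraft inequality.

With common denominator 2^6 = 64: Σ 2^(−ℓᵢ) = 8/64 + 8/64 + 4/64 + 2/64 + 16/64 + 16/64 + 4/64 + 2/64 + 1/64 = 61/64 = 0.953125.
Kraft's inequality requires Σ ≤ 1; here Σ = 0.953125 ≤ 1, so such a prefix code exists.

0.953125; yes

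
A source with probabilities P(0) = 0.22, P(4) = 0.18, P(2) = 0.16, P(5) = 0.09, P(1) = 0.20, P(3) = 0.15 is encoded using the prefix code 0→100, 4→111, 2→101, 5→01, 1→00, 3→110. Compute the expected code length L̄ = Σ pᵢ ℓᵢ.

L̄ = Σ pᵢ·ℓᵢ = 0.22·3 + 0.18·3 + 0.16·3 + 0.09·2 + 0.20·2 + 0.15·3 = 2.71 bits/symbol.

2.71 bits/symbol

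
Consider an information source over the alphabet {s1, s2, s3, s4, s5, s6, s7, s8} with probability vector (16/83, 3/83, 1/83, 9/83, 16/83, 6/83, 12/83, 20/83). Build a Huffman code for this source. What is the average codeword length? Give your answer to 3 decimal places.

Repeatedly combine the two least-probable nodes; the expected code length is the sum of the merged weights.
merge 1/83 + 3/83 → 4/83
merge 4/83 + 6/83 → 10/83
merge 9/83 + 10/83 → 19/83
merge 12/83 + 16/83 → 28/83
merge 16/83 + 19/83 → 35/83
merge 20/83 + 28/83 → 48/83
merge 35/83 + 48/83 → 1
L = 4/83 + 10/83 + 19/83 + 28/83 + 35/83 + 48/83 + 1 = 227/83 ≈ 2.735 bits/symbol.

2.735 bits/symbol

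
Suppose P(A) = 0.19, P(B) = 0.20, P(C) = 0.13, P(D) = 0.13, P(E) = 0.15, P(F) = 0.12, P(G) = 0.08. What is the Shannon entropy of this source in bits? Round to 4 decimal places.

2.7540 bits

H = −Σ pᵢ log₂ pᵢ.
−0.19·log₂(0.19) = 0.4552
−0.20·log₂(0.20) = 0.4644
−0.13·log₂(0.13) = 0.3826
−0.13·log₂(0.13) = 0.3826
−0.15·log₂(0.15) = 0.4105
−0.12·log₂(0.12) = 0.3671
−0.08·log₂(0.08) = 0.2915
Sum ≈ 2.7540 → 2.7540 bits.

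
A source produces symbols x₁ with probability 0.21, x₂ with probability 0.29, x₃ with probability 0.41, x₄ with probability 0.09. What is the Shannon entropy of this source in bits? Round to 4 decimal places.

1.8308 bits

H = −Σ pᵢ log₂ pᵢ.
−0.21·log₂(0.21) = 0.4728
−0.29·log₂(0.29) = 0.5179
−0.41·log₂(0.41) = 0.5274
−0.09·log₂(0.09) = 0.3127
Sum ≈ 1.8308 → 1.8308 bits.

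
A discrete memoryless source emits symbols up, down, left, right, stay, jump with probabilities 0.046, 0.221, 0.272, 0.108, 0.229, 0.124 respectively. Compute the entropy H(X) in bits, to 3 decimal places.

H = −Σ pᵢ log₂ pᵢ.
−0.046·log₂(0.046) = 0.2043
−0.221·log₂(0.221) = 0.4813
−0.272·log₂(0.272) = 0.5109
−0.108·log₂(0.108) = 0.3468
−0.229·log₂(0.229) = 0.4870
−0.124·log₂(0.124) = 0.3734
Sum ≈ 2.4038 → 2.404 bits.

2.404 bits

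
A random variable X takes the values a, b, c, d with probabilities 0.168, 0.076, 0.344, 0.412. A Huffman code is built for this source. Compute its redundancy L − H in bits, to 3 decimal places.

Entropy H = −Σ p log₂ p ≈ 1.7716 bits.
Huffman merges: 19/250+21/125→61/250; 61/250+43/125→147/250; 103/250+147/250→1. L = 229/125 ≈ 1.8320.
L − H = 1.8320 − 1.7716 = 0.060 bits.

0.060 bits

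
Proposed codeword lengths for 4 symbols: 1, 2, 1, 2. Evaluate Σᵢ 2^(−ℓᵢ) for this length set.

With common denominator 2^2 = 4: Σ 2^(−ℓᵢ) = 2/4 + 1/4 + 2/4 + 1/4 = 6/4 = 1.5.

1.5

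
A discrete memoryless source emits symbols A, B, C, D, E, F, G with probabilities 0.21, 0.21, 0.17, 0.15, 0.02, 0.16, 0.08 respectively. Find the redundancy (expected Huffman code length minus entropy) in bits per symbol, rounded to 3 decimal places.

Entropy H = −Σ p log₂ p ≈ 2.6182 bits.
Huffman merges: 1/50+2/25→1/10; 1/10+3/20→1/4; 4/25+17/100→33/100; 21/100+21/100→21/50; 1/4+33/100→29/50; 21/50+29/50→1. L = 67/25 ≈ 2.6800.
L − H = 2.6800 − 2.6182 = 0.062 bits.

0.062 bits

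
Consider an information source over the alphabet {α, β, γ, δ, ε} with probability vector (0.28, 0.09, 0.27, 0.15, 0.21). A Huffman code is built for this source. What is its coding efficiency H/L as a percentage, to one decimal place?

Entropy H = −Σ p log₂ p ≈ 2.2203 bits.
Huffman merges: 9/100+3/20→6/25; 21/100+6/25→9/20; 27/100+7/25→11/20; 9/20+11/20→1. L = 56/25 ≈ 2.2400.
Efficiency = H/L = 2.2203/2.2400 = 99.1%.

99.1%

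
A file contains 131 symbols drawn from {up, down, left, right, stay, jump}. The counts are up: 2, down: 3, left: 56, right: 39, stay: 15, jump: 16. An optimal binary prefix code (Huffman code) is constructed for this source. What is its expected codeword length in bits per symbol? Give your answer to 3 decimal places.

2.038 bits/symbol

Probabilities are the counts divided by 131.
Repeatedly combine the two least-probable nodes; the expected code length is the sum of the merged weights.
merge 2/131 + 3/131 → 5/131
merge 5/131 + 15/131 → 20/131
merge 16/131 + 20/131 → 36/131
merge 36/131 + 39/131 → 75/131
merge 56/131 + 75/131 → 1
L = 5/131 + 20/131 + 36/131 + 75/131 + 1 = 267/131 ≈ 2.038 bits/symbol.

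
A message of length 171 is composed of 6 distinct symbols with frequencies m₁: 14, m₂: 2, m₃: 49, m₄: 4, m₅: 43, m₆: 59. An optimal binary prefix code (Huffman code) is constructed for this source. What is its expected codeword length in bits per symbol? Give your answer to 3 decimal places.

Probabilities are the counts divided by 171.
Repeatedly combine the two least-probable nodes; the expected code length is the sum of the merged weights.
merge 2/171 + 4/171 → 2/57
merge 2/57 + 14/171 → 20/171
merge 20/171 + 43/171 → 7/19
merge 49/171 + 59/171 → 12/19
merge 7/19 + 12/19 → 1
L = 2/57 + 20/171 + 7/19 + 12/19 + 1 = 368/171 ≈ 2.152 bits/symbol.

2.152 bits/symbol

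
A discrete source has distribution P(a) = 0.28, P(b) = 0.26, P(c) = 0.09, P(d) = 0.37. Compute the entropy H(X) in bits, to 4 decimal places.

1.8629 bits

H = −Σ pᵢ log₂ pᵢ.
−0.28·log₂(0.28) = 0.5142
−0.26·log₂(0.26) = 0.5053
−0.09·log₂(0.09) = 0.3127
−0.37·log₂(0.37) = 0.5307
Sum ≈ 1.8629 → 1.8629 bits.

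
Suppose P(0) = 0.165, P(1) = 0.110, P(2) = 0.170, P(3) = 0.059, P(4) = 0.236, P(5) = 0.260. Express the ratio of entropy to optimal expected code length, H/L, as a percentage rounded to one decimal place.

Entropy H = −Σ p log₂ p ≈ 2.4516 bits.
Huffman merges: 59/1000+11/100→169/1000; 33/200+169/1000→167/500; 17/100+59/250→203/500; 13/50+167/500→297/500; 203/500+297/500→1. L = 2503/1000 ≈ 2.5030.
Efficiency = H/L = 2.4516/2.5030 = 97.9%.

97.9%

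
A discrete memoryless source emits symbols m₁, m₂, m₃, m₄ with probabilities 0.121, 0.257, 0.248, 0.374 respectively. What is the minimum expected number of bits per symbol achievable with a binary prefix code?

1.995 bits/symbol

Repeatedly combine the two least-probable nodes; the expected code length is the sum of the merged weights.
merge 121/1000 + 31/125 → 369/1000
merge 257/1000 + 369/1000 → 313/500
merge 187/500 + 313/500 → 1
L = 369/1000 + 313/500 + 1 = 399/200 = 1.995 bits/symbol.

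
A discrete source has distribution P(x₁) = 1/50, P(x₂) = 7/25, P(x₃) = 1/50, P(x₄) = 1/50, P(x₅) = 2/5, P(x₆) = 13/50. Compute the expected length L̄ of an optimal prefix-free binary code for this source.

Repeatedly combine the two least-probable nodes; the expected code length is the sum of the merged weights.
merge 1/50 + 1/50 → 1/25
merge 1/50 + 1/25 → 3/50
merge 3/50 + 13/50 → 8/25
merge 7/25 + 8/25 → 3/5
merge 2/5 + 3/5 → 1
L = 1/25 + 3/50 + 8/25 + 3/5 + 1 = 101/50 = 2.02 bits/symbol.

2.02 bits/symbol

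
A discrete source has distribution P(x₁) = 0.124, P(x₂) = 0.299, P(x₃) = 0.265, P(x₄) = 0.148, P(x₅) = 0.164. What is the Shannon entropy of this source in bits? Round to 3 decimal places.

H = −Σ pᵢ log₂ pᵢ.
−0.124·log₂(0.124) = 0.3734
−0.299·log₂(0.299) = 0.5208
−0.265·log₂(0.265) = 0.5077
−0.148·log₂(0.148) = 0.4079
−0.164·log₂(0.164) = 0.4278
Sum ≈ 2.2376 → 2.238 bits.

2.238 bits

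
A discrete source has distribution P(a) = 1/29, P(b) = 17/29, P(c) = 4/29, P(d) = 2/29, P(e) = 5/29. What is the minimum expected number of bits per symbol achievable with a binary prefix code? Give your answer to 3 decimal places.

1.759 bits/symbol

Repeatedly combine the two least-probable nodes; the expected code length is the sum of the merged weights.
merge 1/29 + 2/29 → 3/29
merge 3/29 + 4/29 → 7/29
merge 5/29 + 7/29 → 12/29
merge 12/29 + 17/29 → 1
L = 3/29 + 7/29 + 12/29 + 1 = 51/29 ≈ 1.759 bits/symbol.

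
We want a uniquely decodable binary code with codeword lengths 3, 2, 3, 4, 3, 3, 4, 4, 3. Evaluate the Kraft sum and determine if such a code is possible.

With common denominator 2^4 = 16: Σ 2^(−ℓᵢ) = 2/16 + 4/16 + 2/16 + 1/16 + 2/16 + 2/16 + 1/16 + 1/16 + 2/16 = 17/16 = 1.0625.
Kraft's inequality requires Σ ≤ 1; here Σ = 1.0625 > 1, so no such prefix code exists.

1.0625; no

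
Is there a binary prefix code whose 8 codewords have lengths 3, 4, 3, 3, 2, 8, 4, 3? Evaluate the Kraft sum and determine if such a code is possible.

With common denominator 2^8 = 256: Σ 2^(−ℓᵢ) = 32/256 + 16/256 + 32/256 + 32/256 + 64/256 + 1/256 + 16/256 + 32/256 = 225/256 = 0.87890625.
Kraft's inequality requires Σ ≤ 1; here Σ = 0.87890625 ≤ 1, so such a prefix code exists.

0.87890625; yes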